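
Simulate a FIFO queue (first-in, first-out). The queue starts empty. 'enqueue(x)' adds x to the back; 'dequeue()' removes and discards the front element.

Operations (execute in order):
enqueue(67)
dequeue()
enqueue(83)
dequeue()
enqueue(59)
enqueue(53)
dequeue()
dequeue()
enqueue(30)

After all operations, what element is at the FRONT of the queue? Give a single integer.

enqueue(67): queue = [67]
dequeue(): queue = []
enqueue(83): queue = [83]
dequeue(): queue = []
enqueue(59): queue = [59]
enqueue(53): queue = [59, 53]
dequeue(): queue = [53]
dequeue(): queue = []
enqueue(30): queue = [30]

Answer: 30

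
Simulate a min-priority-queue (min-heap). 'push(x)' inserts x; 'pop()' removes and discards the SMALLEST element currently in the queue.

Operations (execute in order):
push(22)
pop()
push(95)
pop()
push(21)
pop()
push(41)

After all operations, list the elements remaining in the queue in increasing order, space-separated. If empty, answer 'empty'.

Answer: 41

Derivation:
push(22): heap contents = [22]
pop() → 22: heap contents = []
push(95): heap contents = [95]
pop() → 95: heap contents = []
push(21): heap contents = [21]
pop() → 21: heap contents = []
push(41): heap contents = [41]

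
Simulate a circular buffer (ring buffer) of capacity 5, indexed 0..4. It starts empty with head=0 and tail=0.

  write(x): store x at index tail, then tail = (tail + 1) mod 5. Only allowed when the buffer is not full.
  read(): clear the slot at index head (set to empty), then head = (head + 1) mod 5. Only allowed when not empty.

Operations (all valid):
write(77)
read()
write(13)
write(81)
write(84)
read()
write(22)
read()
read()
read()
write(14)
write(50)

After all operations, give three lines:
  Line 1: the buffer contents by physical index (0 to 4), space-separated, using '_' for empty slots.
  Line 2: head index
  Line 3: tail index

Answer: 14 50 _ _ _
0
2

Derivation:
write(77): buf=[77 _ _ _ _], head=0, tail=1, size=1
read(): buf=[_ _ _ _ _], head=1, tail=1, size=0
write(13): buf=[_ 13 _ _ _], head=1, tail=2, size=1
write(81): buf=[_ 13 81 _ _], head=1, tail=3, size=2
write(84): buf=[_ 13 81 84 _], head=1, tail=4, size=3
read(): buf=[_ _ 81 84 _], head=2, tail=4, size=2
write(22): buf=[_ _ 81 84 22], head=2, tail=0, size=3
read(): buf=[_ _ _ 84 22], head=3, tail=0, size=2
read(): buf=[_ _ _ _ 22], head=4, tail=0, size=1
read(): buf=[_ _ _ _ _], head=0, tail=0, size=0
write(14): buf=[14 _ _ _ _], head=0, tail=1, size=1
write(50): buf=[14 50 _ _ _], head=0, tail=2, size=2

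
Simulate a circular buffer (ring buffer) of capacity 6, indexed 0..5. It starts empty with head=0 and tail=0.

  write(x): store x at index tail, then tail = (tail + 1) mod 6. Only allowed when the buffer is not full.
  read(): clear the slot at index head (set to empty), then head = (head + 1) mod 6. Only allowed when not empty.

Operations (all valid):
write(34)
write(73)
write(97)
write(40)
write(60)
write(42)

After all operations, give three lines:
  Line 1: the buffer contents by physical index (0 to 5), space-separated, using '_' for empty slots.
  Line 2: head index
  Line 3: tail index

Answer: 34 73 97 40 60 42
0
0

Derivation:
write(34): buf=[34 _ _ _ _ _], head=0, tail=1, size=1
write(73): buf=[34 73 _ _ _ _], head=0, tail=2, size=2
write(97): buf=[34 73 97 _ _ _], head=0, tail=3, size=3
write(40): buf=[34 73 97 40 _ _], head=0, tail=4, size=4
write(60): buf=[34 73 97 40 60 _], head=0, tail=5, size=5
write(42): buf=[34 73 97 40 60 42], head=0, tail=0, size=6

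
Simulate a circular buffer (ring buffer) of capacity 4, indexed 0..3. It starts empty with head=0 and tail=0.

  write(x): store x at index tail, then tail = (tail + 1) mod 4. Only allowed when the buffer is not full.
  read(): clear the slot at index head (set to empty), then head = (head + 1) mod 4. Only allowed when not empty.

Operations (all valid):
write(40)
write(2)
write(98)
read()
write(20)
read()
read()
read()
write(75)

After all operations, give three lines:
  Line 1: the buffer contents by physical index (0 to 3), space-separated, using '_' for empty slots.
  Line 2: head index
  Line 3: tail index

write(40): buf=[40 _ _ _], head=0, tail=1, size=1
write(2): buf=[40 2 _ _], head=0, tail=2, size=2
write(98): buf=[40 2 98 _], head=0, tail=3, size=3
read(): buf=[_ 2 98 _], head=1, tail=3, size=2
write(20): buf=[_ 2 98 20], head=1, tail=0, size=3
read(): buf=[_ _ 98 20], head=2, tail=0, size=2
read(): buf=[_ _ _ 20], head=3, tail=0, size=1
read(): buf=[_ _ _ _], head=0, tail=0, size=0
write(75): buf=[75 _ _ _], head=0, tail=1, size=1

Answer: 75 _ _ _
0
1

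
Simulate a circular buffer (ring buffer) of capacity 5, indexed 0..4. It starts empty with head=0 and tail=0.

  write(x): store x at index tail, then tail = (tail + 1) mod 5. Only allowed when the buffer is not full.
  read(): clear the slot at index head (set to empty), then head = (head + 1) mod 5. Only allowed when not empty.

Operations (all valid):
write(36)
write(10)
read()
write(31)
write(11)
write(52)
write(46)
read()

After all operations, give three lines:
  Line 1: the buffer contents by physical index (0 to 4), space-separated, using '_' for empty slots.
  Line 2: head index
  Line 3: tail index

write(36): buf=[36 _ _ _ _], head=0, tail=1, size=1
write(10): buf=[36 10 _ _ _], head=0, tail=2, size=2
read(): buf=[_ 10 _ _ _], head=1, tail=2, size=1
write(31): buf=[_ 10 31 _ _], head=1, tail=3, size=2
write(11): buf=[_ 10 31 11 _], head=1, tail=4, size=3
write(52): buf=[_ 10 31 11 52], head=1, tail=0, size=4
write(46): buf=[46 10 31 11 52], head=1, tail=1, size=5
read(): buf=[46 _ 31 11 52], head=2, tail=1, size=4

Answer: 46 _ 31 11 52
2
1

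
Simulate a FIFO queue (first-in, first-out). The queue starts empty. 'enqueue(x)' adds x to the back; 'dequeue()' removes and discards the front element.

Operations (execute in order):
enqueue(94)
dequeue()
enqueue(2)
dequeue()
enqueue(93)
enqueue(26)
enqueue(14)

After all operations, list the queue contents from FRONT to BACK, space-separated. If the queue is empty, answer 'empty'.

Answer: 93 26 14

Derivation:
enqueue(94): [94]
dequeue(): []
enqueue(2): [2]
dequeue(): []
enqueue(93): [93]
enqueue(26): [93, 26]
enqueue(14): [93, 26, 14]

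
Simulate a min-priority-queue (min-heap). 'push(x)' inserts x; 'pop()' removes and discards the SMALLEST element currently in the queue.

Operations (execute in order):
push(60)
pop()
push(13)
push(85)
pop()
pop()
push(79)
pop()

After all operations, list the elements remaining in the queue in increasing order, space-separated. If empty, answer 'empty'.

push(60): heap contents = [60]
pop() → 60: heap contents = []
push(13): heap contents = [13]
push(85): heap contents = [13, 85]
pop() → 13: heap contents = [85]
pop() → 85: heap contents = []
push(79): heap contents = [79]
pop() → 79: heap contents = []

Answer: empty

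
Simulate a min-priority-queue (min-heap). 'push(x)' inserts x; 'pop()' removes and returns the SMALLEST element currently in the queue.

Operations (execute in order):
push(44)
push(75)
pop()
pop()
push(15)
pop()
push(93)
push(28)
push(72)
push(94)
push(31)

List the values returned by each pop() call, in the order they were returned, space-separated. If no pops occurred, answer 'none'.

push(44): heap contents = [44]
push(75): heap contents = [44, 75]
pop() → 44: heap contents = [75]
pop() → 75: heap contents = []
push(15): heap contents = [15]
pop() → 15: heap contents = []
push(93): heap contents = [93]
push(28): heap contents = [28, 93]
push(72): heap contents = [28, 72, 93]
push(94): heap contents = [28, 72, 93, 94]
push(31): heap contents = [28, 31, 72, 93, 94]

Answer: 44 75 15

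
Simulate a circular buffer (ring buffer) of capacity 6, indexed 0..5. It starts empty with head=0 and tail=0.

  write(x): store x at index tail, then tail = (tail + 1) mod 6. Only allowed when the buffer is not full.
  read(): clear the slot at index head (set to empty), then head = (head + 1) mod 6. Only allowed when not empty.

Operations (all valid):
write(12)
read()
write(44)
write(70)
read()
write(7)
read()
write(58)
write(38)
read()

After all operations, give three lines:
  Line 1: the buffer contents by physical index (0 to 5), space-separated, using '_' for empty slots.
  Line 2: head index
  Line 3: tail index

write(12): buf=[12 _ _ _ _ _], head=0, tail=1, size=1
read(): buf=[_ _ _ _ _ _], head=1, tail=1, size=0
write(44): buf=[_ 44 _ _ _ _], head=1, tail=2, size=1
write(70): buf=[_ 44 70 _ _ _], head=1, tail=3, size=2
read(): buf=[_ _ 70 _ _ _], head=2, tail=3, size=1
write(7): buf=[_ _ 70 7 _ _], head=2, tail=4, size=2
read(): buf=[_ _ _ 7 _ _], head=3, tail=4, size=1
write(58): buf=[_ _ _ 7 58 _], head=3, tail=5, size=2
write(38): buf=[_ _ _ 7 58 38], head=3, tail=0, size=3
read(): buf=[_ _ _ _ 58 38], head=4, tail=0, size=2

Answer: _ _ _ _ 58 38
4
0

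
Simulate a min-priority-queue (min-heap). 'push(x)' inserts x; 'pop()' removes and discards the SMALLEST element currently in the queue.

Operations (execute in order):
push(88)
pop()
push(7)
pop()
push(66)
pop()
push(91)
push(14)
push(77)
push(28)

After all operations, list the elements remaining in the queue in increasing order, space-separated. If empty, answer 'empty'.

Answer: 14 28 77 91

Derivation:
push(88): heap contents = [88]
pop() → 88: heap contents = []
push(7): heap contents = [7]
pop() → 7: heap contents = []
push(66): heap contents = [66]
pop() → 66: heap contents = []
push(91): heap contents = [91]
push(14): heap contents = [14, 91]
push(77): heap contents = [14, 77, 91]
push(28): heap contents = [14, 28, 77, 91]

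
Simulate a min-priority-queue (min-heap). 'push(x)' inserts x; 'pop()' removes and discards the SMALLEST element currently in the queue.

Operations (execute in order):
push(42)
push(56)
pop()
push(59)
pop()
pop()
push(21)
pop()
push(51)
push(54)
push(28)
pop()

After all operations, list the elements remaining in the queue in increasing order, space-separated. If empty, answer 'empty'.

push(42): heap contents = [42]
push(56): heap contents = [42, 56]
pop() → 42: heap contents = [56]
push(59): heap contents = [56, 59]
pop() → 56: heap contents = [59]
pop() → 59: heap contents = []
push(21): heap contents = [21]
pop() → 21: heap contents = []
push(51): heap contents = [51]
push(54): heap contents = [51, 54]
push(28): heap contents = [28, 51, 54]
pop() → 28: heap contents = [51, 54]

Answer: 51 54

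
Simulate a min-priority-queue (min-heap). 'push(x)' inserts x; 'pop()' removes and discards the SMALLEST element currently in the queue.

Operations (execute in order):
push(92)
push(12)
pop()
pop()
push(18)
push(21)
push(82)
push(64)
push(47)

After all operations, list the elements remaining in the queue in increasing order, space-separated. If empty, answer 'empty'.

Answer: 18 21 47 64 82

Derivation:
push(92): heap contents = [92]
push(12): heap contents = [12, 92]
pop() → 12: heap contents = [92]
pop() → 92: heap contents = []
push(18): heap contents = [18]
push(21): heap contents = [18, 21]
push(82): heap contents = [18, 21, 82]
push(64): heap contents = [18, 21, 64, 82]
push(47): heap contents = [18, 21, 47, 64, 82]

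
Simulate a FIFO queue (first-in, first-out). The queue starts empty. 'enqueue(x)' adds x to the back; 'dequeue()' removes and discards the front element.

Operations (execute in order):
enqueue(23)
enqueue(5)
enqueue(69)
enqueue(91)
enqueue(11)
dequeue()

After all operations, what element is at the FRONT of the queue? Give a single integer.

Answer: 5

Derivation:
enqueue(23): queue = [23]
enqueue(5): queue = [23, 5]
enqueue(69): queue = [23, 5, 69]
enqueue(91): queue = [23, 5, 69, 91]
enqueue(11): queue = [23, 5, 69, 91, 11]
dequeue(): queue = [5, 69, 91, 11]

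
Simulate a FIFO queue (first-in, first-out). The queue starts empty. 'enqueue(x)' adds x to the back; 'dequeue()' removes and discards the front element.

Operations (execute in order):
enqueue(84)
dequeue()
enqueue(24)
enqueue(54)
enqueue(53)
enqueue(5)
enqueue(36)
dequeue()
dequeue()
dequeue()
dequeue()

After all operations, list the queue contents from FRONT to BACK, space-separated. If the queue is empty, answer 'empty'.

enqueue(84): [84]
dequeue(): []
enqueue(24): [24]
enqueue(54): [24, 54]
enqueue(53): [24, 54, 53]
enqueue(5): [24, 54, 53, 5]
enqueue(36): [24, 54, 53, 5, 36]
dequeue(): [54, 53, 5, 36]
dequeue(): [53, 5, 36]
dequeue(): [5, 36]
dequeue(): [36]

Answer: 36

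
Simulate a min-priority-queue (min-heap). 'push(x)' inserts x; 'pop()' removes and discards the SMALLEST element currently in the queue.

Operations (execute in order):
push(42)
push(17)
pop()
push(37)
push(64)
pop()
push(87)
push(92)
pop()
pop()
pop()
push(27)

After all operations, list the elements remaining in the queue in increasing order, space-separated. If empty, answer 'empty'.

Answer: 27 92

Derivation:
push(42): heap contents = [42]
push(17): heap contents = [17, 42]
pop() → 17: heap contents = [42]
push(37): heap contents = [37, 42]
push(64): heap contents = [37, 42, 64]
pop() → 37: heap contents = [42, 64]
push(87): heap contents = [42, 64, 87]
push(92): heap contents = [42, 64, 87, 92]
pop() → 42: heap contents = [64, 87, 92]
pop() → 64: heap contents = [87, 92]
pop() → 87: heap contents = [92]
push(27): heap contents = [27, 92]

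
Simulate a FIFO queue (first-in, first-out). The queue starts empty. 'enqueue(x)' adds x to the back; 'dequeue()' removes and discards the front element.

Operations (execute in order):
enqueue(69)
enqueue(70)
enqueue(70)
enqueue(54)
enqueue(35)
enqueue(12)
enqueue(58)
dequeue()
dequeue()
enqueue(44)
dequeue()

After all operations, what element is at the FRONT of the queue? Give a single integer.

enqueue(69): queue = [69]
enqueue(70): queue = [69, 70]
enqueue(70): queue = [69, 70, 70]
enqueue(54): queue = [69, 70, 70, 54]
enqueue(35): queue = [69, 70, 70, 54, 35]
enqueue(12): queue = [69, 70, 70, 54, 35, 12]
enqueue(58): queue = [69, 70, 70, 54, 35, 12, 58]
dequeue(): queue = [70, 70, 54, 35, 12, 58]
dequeue(): queue = [70, 54, 35, 12, 58]
enqueue(44): queue = [70, 54, 35, 12, 58, 44]
dequeue(): queue = [54, 35, 12, 58, 44]

Answer: 54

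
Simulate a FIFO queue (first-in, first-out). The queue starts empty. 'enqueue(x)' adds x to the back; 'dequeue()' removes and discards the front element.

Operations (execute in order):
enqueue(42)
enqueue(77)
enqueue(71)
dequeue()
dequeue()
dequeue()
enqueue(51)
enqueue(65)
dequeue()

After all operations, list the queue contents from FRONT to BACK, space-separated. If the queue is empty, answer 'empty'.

Answer: 65

Derivation:
enqueue(42): [42]
enqueue(77): [42, 77]
enqueue(71): [42, 77, 71]
dequeue(): [77, 71]
dequeue(): [71]
dequeue(): []
enqueue(51): [51]
enqueue(65): [51, 65]
dequeue(): [65]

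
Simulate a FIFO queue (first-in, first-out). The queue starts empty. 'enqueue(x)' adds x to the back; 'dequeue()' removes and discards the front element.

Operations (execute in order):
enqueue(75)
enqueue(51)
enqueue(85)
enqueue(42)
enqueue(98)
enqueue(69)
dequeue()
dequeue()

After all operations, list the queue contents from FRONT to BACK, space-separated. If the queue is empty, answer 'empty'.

enqueue(75): [75]
enqueue(51): [75, 51]
enqueue(85): [75, 51, 85]
enqueue(42): [75, 51, 85, 42]
enqueue(98): [75, 51, 85, 42, 98]
enqueue(69): [75, 51, 85, 42, 98, 69]
dequeue(): [51, 85, 42, 98, 69]
dequeue(): [85, 42, 98, 69]

Answer: 85 42 98 69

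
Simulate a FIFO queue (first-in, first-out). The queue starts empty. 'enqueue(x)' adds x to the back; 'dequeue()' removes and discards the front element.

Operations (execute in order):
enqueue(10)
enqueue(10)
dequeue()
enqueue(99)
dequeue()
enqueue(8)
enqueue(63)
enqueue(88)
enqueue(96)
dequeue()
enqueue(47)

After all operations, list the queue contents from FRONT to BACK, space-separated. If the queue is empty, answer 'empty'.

enqueue(10): [10]
enqueue(10): [10, 10]
dequeue(): [10]
enqueue(99): [10, 99]
dequeue(): [99]
enqueue(8): [99, 8]
enqueue(63): [99, 8, 63]
enqueue(88): [99, 8, 63, 88]
enqueue(96): [99, 8, 63, 88, 96]
dequeue(): [8, 63, 88, 96]
enqueue(47): [8, 63, 88, 96, 47]

Answer: 8 63 88 96 47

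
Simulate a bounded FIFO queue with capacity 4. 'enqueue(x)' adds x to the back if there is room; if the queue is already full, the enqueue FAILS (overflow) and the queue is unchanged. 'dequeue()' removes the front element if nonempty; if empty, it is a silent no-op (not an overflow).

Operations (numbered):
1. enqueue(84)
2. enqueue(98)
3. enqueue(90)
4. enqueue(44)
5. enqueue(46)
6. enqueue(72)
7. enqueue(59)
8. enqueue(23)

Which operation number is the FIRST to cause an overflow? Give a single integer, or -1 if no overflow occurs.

Answer: 5

Derivation:
1. enqueue(84): size=1
2. enqueue(98): size=2
3. enqueue(90): size=3
4. enqueue(44): size=4
5. enqueue(46): size=4=cap → OVERFLOW (fail)
6. enqueue(72): size=4=cap → OVERFLOW (fail)
7. enqueue(59): size=4=cap → OVERFLOW (fail)
8. enqueue(23): size=4=cap → OVERFLOW (fail)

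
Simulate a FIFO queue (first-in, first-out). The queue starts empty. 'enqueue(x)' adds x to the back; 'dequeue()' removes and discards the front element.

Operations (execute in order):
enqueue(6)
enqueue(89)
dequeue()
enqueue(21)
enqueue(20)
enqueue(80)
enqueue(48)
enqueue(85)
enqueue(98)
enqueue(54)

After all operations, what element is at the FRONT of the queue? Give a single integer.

Answer: 89

Derivation:
enqueue(6): queue = [6]
enqueue(89): queue = [6, 89]
dequeue(): queue = [89]
enqueue(21): queue = [89, 21]
enqueue(20): queue = [89, 21, 20]
enqueue(80): queue = [89, 21, 20, 80]
enqueue(48): queue = [89, 21, 20, 80, 48]
enqueue(85): queue = [89, 21, 20, 80, 48, 85]
enqueue(98): queue = [89, 21, 20, 80, 48, 85, 98]
enqueue(54): queue = [89, 21, 20, 80, 48, 85, 98, 54]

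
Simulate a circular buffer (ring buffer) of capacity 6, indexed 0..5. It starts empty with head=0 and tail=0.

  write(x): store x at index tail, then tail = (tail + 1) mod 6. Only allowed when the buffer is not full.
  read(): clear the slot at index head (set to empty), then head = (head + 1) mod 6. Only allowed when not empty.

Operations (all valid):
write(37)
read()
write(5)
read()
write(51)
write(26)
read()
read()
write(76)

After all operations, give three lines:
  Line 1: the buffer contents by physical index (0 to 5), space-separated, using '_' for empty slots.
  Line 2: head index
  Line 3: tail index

Answer: _ _ _ _ 76 _
4
5

Derivation:
write(37): buf=[37 _ _ _ _ _], head=0, tail=1, size=1
read(): buf=[_ _ _ _ _ _], head=1, tail=1, size=0
write(5): buf=[_ 5 _ _ _ _], head=1, tail=2, size=1
read(): buf=[_ _ _ _ _ _], head=2, tail=2, size=0
write(51): buf=[_ _ 51 _ _ _], head=2, tail=3, size=1
write(26): buf=[_ _ 51 26 _ _], head=2, tail=4, size=2
read(): buf=[_ _ _ 26 _ _], head=3, tail=4, size=1
read(): buf=[_ _ _ _ _ _], head=4, tail=4, size=0
write(76): buf=[_ _ _ _ 76 _], head=4, tail=5, size=1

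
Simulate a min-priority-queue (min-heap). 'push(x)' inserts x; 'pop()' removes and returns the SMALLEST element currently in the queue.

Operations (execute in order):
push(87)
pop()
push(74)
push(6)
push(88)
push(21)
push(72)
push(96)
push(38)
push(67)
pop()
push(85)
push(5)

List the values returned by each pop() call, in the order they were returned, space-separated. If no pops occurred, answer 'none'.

push(87): heap contents = [87]
pop() → 87: heap contents = []
push(74): heap contents = [74]
push(6): heap contents = [6, 74]
push(88): heap contents = [6, 74, 88]
push(21): heap contents = [6, 21, 74, 88]
push(72): heap contents = [6, 21, 72, 74, 88]
push(96): heap contents = [6, 21, 72, 74, 88, 96]
push(38): heap contents = [6, 21, 38, 72, 74, 88, 96]
push(67): heap contents = [6, 21, 38, 67, 72, 74, 88, 96]
pop() → 6: heap contents = [21, 38, 67, 72, 74, 88, 96]
push(85): heap contents = [21, 38, 67, 72, 74, 85, 88, 96]
push(5): heap contents = [5, 21, 38, 67, 72, 74, 85, 88, 96]

Answer: 87 6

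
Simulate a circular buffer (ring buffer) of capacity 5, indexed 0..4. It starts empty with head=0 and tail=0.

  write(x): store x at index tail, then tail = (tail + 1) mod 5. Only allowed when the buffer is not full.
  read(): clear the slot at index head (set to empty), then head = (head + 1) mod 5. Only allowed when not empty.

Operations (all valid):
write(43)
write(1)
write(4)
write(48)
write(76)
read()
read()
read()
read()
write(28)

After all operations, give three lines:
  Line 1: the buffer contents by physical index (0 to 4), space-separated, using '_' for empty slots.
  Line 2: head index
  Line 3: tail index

write(43): buf=[43 _ _ _ _], head=0, tail=1, size=1
write(1): buf=[43 1 _ _ _], head=0, tail=2, size=2
write(4): buf=[43 1 4 _ _], head=0, tail=3, size=3
write(48): buf=[43 1 4 48 _], head=0, tail=4, size=4
write(76): buf=[43 1 4 48 76], head=0, tail=0, size=5
read(): buf=[_ 1 4 48 76], head=1, tail=0, size=4
read(): buf=[_ _ 4 48 76], head=2, tail=0, size=3
read(): buf=[_ _ _ 48 76], head=3, tail=0, size=2
read(): buf=[_ _ _ _ 76], head=4, tail=0, size=1
write(28): buf=[28 _ _ _ 76], head=4, tail=1, size=2

Answer: 28 _ _ _ 76
4
1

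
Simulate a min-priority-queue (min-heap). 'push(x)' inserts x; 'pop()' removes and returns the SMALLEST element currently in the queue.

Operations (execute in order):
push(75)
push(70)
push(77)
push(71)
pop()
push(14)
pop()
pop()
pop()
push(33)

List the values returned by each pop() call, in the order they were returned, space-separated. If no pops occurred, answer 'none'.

push(75): heap contents = [75]
push(70): heap contents = [70, 75]
push(77): heap contents = [70, 75, 77]
push(71): heap contents = [70, 71, 75, 77]
pop() → 70: heap contents = [71, 75, 77]
push(14): heap contents = [14, 71, 75, 77]
pop() → 14: heap contents = [71, 75, 77]
pop() → 71: heap contents = [75, 77]
pop() → 75: heap contents = [77]
push(33): heap contents = [33, 77]

Answer: 70 14 71 75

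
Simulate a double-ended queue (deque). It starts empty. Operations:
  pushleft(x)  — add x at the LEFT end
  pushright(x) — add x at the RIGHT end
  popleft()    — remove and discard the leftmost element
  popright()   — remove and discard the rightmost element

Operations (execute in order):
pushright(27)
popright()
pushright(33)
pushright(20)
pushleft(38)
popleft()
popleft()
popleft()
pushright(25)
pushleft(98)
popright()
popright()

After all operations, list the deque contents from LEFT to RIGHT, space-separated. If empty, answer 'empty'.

Answer: empty

Derivation:
pushright(27): [27]
popright(): []
pushright(33): [33]
pushright(20): [33, 20]
pushleft(38): [38, 33, 20]
popleft(): [33, 20]
popleft(): [20]
popleft(): []
pushright(25): [25]
pushleft(98): [98, 25]
popright(): [98]
popright(): []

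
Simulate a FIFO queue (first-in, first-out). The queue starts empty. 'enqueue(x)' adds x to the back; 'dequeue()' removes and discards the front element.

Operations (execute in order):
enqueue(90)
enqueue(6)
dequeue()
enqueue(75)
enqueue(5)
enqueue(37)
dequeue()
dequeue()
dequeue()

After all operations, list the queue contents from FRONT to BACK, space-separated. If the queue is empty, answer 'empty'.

enqueue(90): [90]
enqueue(6): [90, 6]
dequeue(): [6]
enqueue(75): [6, 75]
enqueue(5): [6, 75, 5]
enqueue(37): [6, 75, 5, 37]
dequeue(): [75, 5, 37]
dequeue(): [5, 37]
dequeue(): [37]

Answer: 37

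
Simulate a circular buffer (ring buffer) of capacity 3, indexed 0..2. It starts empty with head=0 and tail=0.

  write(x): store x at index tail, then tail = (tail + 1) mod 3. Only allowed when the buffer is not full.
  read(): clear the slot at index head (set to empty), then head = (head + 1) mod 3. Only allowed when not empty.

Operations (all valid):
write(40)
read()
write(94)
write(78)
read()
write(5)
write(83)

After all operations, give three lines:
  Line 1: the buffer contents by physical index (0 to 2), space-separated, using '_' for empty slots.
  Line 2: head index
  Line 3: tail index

write(40): buf=[40 _ _], head=0, tail=1, size=1
read(): buf=[_ _ _], head=1, tail=1, size=0
write(94): buf=[_ 94 _], head=1, tail=2, size=1
write(78): buf=[_ 94 78], head=1, tail=0, size=2
read(): buf=[_ _ 78], head=2, tail=0, size=1
write(5): buf=[5 _ 78], head=2, tail=1, size=2
write(83): buf=[5 83 78], head=2, tail=2, size=3

Answer: 5 83 78
2
2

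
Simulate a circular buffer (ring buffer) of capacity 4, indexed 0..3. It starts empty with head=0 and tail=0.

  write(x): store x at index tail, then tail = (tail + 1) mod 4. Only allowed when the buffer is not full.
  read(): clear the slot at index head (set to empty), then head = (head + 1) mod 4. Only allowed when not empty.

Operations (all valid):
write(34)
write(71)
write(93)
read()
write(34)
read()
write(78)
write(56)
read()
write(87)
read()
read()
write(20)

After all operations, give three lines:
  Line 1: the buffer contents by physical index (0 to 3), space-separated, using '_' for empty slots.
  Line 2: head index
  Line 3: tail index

Answer: _ 56 87 20
1
0

Derivation:
write(34): buf=[34 _ _ _], head=0, tail=1, size=1
write(71): buf=[34 71 _ _], head=0, tail=2, size=2
write(93): buf=[34 71 93 _], head=0, tail=3, size=3
read(): buf=[_ 71 93 _], head=1, tail=3, size=2
write(34): buf=[_ 71 93 34], head=1, tail=0, size=3
read(): buf=[_ _ 93 34], head=2, tail=0, size=2
write(78): buf=[78 _ 93 34], head=2, tail=1, size=3
write(56): buf=[78 56 93 34], head=2, tail=2, size=4
read(): buf=[78 56 _ 34], head=3, tail=2, size=3
write(87): buf=[78 56 87 34], head=3, tail=3, size=4
read(): buf=[78 56 87 _], head=0, tail=3, size=3
read(): buf=[_ 56 87 _], head=1, tail=3, size=2
write(20): buf=[_ 56 87 20], head=1, tail=0, size=3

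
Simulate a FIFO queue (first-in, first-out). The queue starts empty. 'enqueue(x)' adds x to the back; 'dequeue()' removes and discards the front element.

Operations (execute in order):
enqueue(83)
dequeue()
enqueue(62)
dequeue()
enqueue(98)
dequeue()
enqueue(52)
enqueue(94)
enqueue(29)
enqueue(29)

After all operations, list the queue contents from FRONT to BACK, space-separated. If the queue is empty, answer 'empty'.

enqueue(83): [83]
dequeue(): []
enqueue(62): [62]
dequeue(): []
enqueue(98): [98]
dequeue(): []
enqueue(52): [52]
enqueue(94): [52, 94]
enqueue(29): [52, 94, 29]
enqueue(29): [52, 94, 29, 29]

Answer: 52 94 29 29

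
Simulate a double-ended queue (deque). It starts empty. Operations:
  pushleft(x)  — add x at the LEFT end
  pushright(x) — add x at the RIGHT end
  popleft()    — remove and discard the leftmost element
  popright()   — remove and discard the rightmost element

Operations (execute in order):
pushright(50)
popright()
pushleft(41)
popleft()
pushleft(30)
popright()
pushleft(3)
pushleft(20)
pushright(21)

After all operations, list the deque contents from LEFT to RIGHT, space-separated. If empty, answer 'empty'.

pushright(50): [50]
popright(): []
pushleft(41): [41]
popleft(): []
pushleft(30): [30]
popright(): []
pushleft(3): [3]
pushleft(20): [20, 3]
pushright(21): [20, 3, 21]

Answer: 20 3 21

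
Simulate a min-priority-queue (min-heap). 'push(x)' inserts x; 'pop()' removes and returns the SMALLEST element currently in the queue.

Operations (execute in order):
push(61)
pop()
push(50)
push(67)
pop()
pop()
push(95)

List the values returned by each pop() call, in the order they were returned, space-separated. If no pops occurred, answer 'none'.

push(61): heap contents = [61]
pop() → 61: heap contents = []
push(50): heap contents = [50]
push(67): heap contents = [50, 67]
pop() → 50: heap contents = [67]
pop() → 67: heap contents = []
push(95): heap contents = [95]

Answer: 61 50 67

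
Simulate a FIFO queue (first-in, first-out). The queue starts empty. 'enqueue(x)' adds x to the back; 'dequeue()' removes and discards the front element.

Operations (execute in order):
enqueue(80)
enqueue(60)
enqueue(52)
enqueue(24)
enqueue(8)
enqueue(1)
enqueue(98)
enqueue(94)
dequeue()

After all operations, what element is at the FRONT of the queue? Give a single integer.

Answer: 60

Derivation:
enqueue(80): queue = [80]
enqueue(60): queue = [80, 60]
enqueue(52): queue = [80, 60, 52]
enqueue(24): queue = [80, 60, 52, 24]
enqueue(8): queue = [80, 60, 52, 24, 8]
enqueue(1): queue = [80, 60, 52, 24, 8, 1]
enqueue(98): queue = [80, 60, 52, 24, 8, 1, 98]
enqueue(94): queue = [80, 60, 52, 24, 8, 1, 98, 94]
dequeue(): queue = [60, 52, 24, 8, 1, 98, 94]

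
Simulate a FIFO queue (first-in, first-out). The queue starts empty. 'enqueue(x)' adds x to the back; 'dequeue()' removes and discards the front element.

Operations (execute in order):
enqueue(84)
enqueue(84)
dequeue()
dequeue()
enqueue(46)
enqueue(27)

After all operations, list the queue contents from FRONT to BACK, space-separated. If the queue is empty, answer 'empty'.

enqueue(84): [84]
enqueue(84): [84, 84]
dequeue(): [84]
dequeue(): []
enqueue(46): [46]
enqueue(27): [46, 27]

Answer: 46 27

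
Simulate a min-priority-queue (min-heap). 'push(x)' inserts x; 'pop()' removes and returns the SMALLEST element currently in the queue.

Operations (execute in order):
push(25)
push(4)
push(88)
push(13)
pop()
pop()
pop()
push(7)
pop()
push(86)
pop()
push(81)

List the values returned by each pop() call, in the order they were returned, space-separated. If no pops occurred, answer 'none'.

Answer: 4 13 25 7 86

Derivation:
push(25): heap contents = [25]
push(4): heap contents = [4, 25]
push(88): heap contents = [4, 25, 88]
push(13): heap contents = [4, 13, 25, 88]
pop() → 4: heap contents = [13, 25, 88]
pop() → 13: heap contents = [25, 88]
pop() → 25: heap contents = [88]
push(7): heap contents = [7, 88]
pop() → 7: heap contents = [88]
push(86): heap contents = [86, 88]
pop() → 86: heap contents = [88]
push(81): heap contents = [81, 88]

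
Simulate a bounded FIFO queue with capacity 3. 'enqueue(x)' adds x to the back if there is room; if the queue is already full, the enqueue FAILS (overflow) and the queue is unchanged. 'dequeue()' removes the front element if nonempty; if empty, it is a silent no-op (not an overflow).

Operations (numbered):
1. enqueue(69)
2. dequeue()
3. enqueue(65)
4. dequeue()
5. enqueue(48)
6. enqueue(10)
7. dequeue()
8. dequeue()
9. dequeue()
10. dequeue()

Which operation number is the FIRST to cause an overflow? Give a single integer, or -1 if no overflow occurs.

1. enqueue(69): size=1
2. dequeue(): size=0
3. enqueue(65): size=1
4. dequeue(): size=0
5. enqueue(48): size=1
6. enqueue(10): size=2
7. dequeue(): size=1
8. dequeue(): size=0
9. dequeue(): empty, no-op, size=0
10. dequeue(): empty, no-op, size=0

Answer: -1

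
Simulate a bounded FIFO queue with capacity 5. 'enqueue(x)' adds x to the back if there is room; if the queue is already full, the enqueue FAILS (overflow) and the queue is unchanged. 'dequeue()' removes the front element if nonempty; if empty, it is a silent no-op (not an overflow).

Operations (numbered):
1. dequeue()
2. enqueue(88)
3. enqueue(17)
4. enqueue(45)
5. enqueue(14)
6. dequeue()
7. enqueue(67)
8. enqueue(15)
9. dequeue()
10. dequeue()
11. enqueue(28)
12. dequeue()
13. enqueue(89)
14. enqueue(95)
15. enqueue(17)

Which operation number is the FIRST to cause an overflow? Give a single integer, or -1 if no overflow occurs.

1. dequeue(): empty, no-op, size=0
2. enqueue(88): size=1
3. enqueue(17): size=2
4. enqueue(45): size=3
5. enqueue(14): size=4
6. dequeue(): size=3
7. enqueue(67): size=4
8. enqueue(15): size=5
9. dequeue(): size=4
10. dequeue(): size=3
11. enqueue(28): size=4
12. dequeue(): size=3
13. enqueue(89): size=4
14. enqueue(95): size=5
15. enqueue(17): size=5=cap → OVERFLOW (fail)

Answer: 15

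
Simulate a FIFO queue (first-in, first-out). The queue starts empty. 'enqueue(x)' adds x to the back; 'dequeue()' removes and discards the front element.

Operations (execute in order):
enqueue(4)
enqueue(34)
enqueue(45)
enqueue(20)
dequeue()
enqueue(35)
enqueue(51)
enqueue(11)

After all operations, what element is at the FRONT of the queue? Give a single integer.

Answer: 34

Derivation:
enqueue(4): queue = [4]
enqueue(34): queue = [4, 34]
enqueue(45): queue = [4, 34, 45]
enqueue(20): queue = [4, 34, 45, 20]
dequeue(): queue = [34, 45, 20]
enqueue(35): queue = [34, 45, 20, 35]
enqueue(51): queue = [34, 45, 20, 35, 51]
enqueue(11): queue = [34, 45, 20, 35, 51, 11]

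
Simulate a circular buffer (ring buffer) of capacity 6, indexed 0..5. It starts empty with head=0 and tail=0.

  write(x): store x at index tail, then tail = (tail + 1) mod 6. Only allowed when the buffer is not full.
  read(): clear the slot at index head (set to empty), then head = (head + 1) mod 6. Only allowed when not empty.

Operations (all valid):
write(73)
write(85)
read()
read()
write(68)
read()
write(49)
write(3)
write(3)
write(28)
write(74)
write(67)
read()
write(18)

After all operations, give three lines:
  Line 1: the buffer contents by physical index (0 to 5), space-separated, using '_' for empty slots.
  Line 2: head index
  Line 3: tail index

Answer: 28 74 67 18 3 3
4
4

Derivation:
write(73): buf=[73 _ _ _ _ _], head=0, tail=1, size=1
write(85): buf=[73 85 _ _ _ _], head=0, tail=2, size=2
read(): buf=[_ 85 _ _ _ _], head=1, tail=2, size=1
read(): buf=[_ _ _ _ _ _], head=2, tail=2, size=0
write(68): buf=[_ _ 68 _ _ _], head=2, tail=3, size=1
read(): buf=[_ _ _ _ _ _], head=3, tail=3, size=0
write(49): buf=[_ _ _ 49 _ _], head=3, tail=4, size=1
write(3): buf=[_ _ _ 49 3 _], head=3, tail=5, size=2
write(3): buf=[_ _ _ 49 3 3], head=3, tail=0, size=3
write(28): buf=[28 _ _ 49 3 3], head=3, tail=1, size=4
write(74): buf=[28 74 _ 49 3 3], head=3, tail=2, size=5
write(67): buf=[28 74 67 49 3 3], head=3, tail=3, size=6
read(): buf=[28 74 67 _ 3 3], head=4, tail=3, size=5
write(18): buf=[28 74 67 18 3 3], head=4, tail=4, size=6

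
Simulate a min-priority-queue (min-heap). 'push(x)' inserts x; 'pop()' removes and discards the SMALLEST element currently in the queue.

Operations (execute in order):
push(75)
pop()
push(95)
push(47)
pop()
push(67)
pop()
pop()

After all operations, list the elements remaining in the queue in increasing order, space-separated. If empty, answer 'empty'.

push(75): heap contents = [75]
pop() → 75: heap contents = []
push(95): heap contents = [95]
push(47): heap contents = [47, 95]
pop() → 47: heap contents = [95]
push(67): heap contents = [67, 95]
pop() → 67: heap contents = [95]
pop() → 95: heap contents = []

Answer: empty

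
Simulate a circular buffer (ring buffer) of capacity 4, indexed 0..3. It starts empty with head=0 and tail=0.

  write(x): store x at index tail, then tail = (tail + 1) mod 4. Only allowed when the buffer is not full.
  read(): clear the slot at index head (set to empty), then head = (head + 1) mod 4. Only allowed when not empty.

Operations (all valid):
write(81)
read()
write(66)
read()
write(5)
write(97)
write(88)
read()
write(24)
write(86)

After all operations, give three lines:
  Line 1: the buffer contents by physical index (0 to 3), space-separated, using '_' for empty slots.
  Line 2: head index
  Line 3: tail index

write(81): buf=[81 _ _ _], head=0, tail=1, size=1
read(): buf=[_ _ _ _], head=1, tail=1, size=0
write(66): buf=[_ 66 _ _], head=1, tail=2, size=1
read(): buf=[_ _ _ _], head=2, tail=2, size=0
write(5): buf=[_ _ 5 _], head=2, tail=3, size=1
write(97): buf=[_ _ 5 97], head=2, tail=0, size=2
write(88): buf=[88 _ 5 97], head=2, tail=1, size=3
read(): buf=[88 _ _ 97], head=3, tail=1, size=2
write(24): buf=[88 24 _ 97], head=3, tail=2, size=3
write(86): buf=[88 24 86 97], head=3, tail=3, size=4

Answer: 88 24 86 97
3
3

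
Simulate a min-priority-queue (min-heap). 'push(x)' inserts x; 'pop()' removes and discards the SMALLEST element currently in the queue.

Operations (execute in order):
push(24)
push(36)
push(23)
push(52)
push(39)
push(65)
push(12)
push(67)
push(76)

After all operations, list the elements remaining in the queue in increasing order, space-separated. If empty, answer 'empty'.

push(24): heap contents = [24]
push(36): heap contents = [24, 36]
push(23): heap contents = [23, 24, 36]
push(52): heap contents = [23, 24, 36, 52]
push(39): heap contents = [23, 24, 36, 39, 52]
push(65): heap contents = [23, 24, 36, 39, 52, 65]
push(12): heap contents = [12, 23, 24, 36, 39, 52, 65]
push(67): heap contents = [12, 23, 24, 36, 39, 52, 65, 67]
push(76): heap contents = [12, 23, 24, 36, 39, 52, 65, 67, 76]

Answer: 12 23 24 36 39 52 65 67 76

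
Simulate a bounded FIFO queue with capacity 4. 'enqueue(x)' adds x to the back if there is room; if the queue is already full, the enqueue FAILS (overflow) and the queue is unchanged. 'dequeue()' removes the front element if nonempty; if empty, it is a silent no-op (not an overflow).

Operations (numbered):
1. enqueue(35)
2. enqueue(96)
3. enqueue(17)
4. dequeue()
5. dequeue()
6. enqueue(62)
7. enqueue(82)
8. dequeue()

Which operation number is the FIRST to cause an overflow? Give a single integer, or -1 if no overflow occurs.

Answer: -1

Derivation:
1. enqueue(35): size=1
2. enqueue(96): size=2
3. enqueue(17): size=3
4. dequeue(): size=2
5. dequeue(): size=1
6. enqueue(62): size=2
7. enqueue(82): size=3
8. dequeue(): size=2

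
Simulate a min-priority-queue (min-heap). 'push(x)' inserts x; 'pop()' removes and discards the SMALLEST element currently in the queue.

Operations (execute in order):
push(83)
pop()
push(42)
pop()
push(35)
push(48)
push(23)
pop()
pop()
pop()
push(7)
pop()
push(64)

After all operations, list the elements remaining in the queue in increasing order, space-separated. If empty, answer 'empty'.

push(83): heap contents = [83]
pop() → 83: heap contents = []
push(42): heap contents = [42]
pop() → 42: heap contents = []
push(35): heap contents = [35]
push(48): heap contents = [35, 48]
push(23): heap contents = [23, 35, 48]
pop() → 23: heap contents = [35, 48]
pop() → 35: heap contents = [48]
pop() → 48: heap contents = []
push(7): heap contents = [7]
pop() → 7: heap contents = []
push(64): heap contents = [64]

Answer: 64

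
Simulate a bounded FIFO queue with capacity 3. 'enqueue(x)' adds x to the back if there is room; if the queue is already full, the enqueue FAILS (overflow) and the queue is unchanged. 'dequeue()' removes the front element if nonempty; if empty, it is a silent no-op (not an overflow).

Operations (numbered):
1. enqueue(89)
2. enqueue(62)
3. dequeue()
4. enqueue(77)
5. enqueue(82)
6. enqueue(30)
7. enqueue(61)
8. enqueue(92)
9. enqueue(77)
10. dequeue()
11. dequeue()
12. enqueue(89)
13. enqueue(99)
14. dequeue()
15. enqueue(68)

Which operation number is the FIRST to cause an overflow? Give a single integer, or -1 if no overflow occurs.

Answer: 6

Derivation:
1. enqueue(89): size=1
2. enqueue(62): size=2
3. dequeue(): size=1
4. enqueue(77): size=2
5. enqueue(82): size=3
6. enqueue(30): size=3=cap → OVERFLOW (fail)
7. enqueue(61): size=3=cap → OVERFLOW (fail)
8. enqueue(92): size=3=cap → OVERFLOW (fail)
9. enqueue(77): size=3=cap → OVERFLOW (fail)
10. dequeue(): size=2
11. dequeue(): size=1
12. enqueue(89): size=2
13. enqueue(99): size=3
14. dequeue(): size=2
15. enqueue(68): size=3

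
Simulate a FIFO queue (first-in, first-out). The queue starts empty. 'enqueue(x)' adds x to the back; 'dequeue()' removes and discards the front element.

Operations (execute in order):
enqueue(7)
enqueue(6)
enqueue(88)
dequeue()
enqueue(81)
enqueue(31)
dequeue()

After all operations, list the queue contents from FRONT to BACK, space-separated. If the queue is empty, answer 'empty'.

enqueue(7): [7]
enqueue(6): [7, 6]
enqueue(88): [7, 6, 88]
dequeue(): [6, 88]
enqueue(81): [6, 88, 81]
enqueue(31): [6, 88, 81, 31]
dequeue(): [88, 81, 31]

Answer: 88 81 31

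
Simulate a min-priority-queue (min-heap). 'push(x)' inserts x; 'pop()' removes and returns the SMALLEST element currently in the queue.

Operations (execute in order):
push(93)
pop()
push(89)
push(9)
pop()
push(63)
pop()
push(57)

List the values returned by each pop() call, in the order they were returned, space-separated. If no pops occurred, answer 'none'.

push(93): heap contents = [93]
pop() → 93: heap contents = []
push(89): heap contents = [89]
push(9): heap contents = [9, 89]
pop() → 9: heap contents = [89]
push(63): heap contents = [63, 89]
pop() → 63: heap contents = [89]
push(57): heap contents = [57, 89]

Answer: 93 9 63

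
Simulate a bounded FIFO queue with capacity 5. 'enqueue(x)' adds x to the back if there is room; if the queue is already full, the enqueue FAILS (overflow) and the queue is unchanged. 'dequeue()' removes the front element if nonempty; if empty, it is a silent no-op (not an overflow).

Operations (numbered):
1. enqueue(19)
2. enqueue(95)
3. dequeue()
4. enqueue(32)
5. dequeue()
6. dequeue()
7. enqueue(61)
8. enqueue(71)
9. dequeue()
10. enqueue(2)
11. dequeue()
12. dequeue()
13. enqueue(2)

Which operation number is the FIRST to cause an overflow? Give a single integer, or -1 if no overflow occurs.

Answer: -1

Derivation:
1. enqueue(19): size=1
2. enqueue(95): size=2
3. dequeue(): size=1
4. enqueue(32): size=2
5. dequeue(): size=1
6. dequeue(): size=0
7. enqueue(61): size=1
8. enqueue(71): size=2
9. dequeue(): size=1
10. enqueue(2): size=2
11. dequeue(): size=1
12. dequeue(): size=0
13. enqueue(2): size=1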